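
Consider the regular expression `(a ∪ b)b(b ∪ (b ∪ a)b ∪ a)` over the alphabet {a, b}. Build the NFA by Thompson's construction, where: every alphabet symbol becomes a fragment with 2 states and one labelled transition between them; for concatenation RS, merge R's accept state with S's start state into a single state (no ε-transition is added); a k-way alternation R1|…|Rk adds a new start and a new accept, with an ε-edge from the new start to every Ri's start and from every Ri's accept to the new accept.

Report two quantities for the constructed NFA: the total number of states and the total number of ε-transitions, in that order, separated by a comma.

19, 14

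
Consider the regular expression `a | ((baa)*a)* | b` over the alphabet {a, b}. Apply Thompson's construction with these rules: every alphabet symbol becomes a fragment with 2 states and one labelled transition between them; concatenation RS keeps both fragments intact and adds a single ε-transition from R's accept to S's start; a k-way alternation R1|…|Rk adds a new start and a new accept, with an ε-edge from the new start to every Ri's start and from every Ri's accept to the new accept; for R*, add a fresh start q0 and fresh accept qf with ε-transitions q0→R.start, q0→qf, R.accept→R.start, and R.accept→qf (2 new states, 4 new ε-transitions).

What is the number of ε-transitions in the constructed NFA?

Building bottom-up:
Each of the 6 symbol leaves contributes 0 ε-transitions.
  baa : 2 ε-transitions
  (baa)* : 6 ε-transitions
  (baa)*a : 7 ε-transitions
  ((baa)*a)* : 11 ε-transitions
  a | ((baa)*a)* | b : 17 ε-transitions

17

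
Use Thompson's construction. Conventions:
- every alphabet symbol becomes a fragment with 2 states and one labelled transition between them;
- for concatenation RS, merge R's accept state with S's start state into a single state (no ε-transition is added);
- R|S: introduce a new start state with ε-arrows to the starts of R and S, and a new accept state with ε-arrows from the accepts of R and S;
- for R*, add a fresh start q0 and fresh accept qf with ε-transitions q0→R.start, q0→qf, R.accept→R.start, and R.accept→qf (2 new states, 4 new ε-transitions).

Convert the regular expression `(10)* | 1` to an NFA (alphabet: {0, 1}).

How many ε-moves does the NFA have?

Per subexpression:
Each of the 3 symbol leaves contributes 0 ε-transitions.
  10 = 0 ε-transitions
  (10)* = 4 ε-transitions
  (10)* | 1 = 8 ε-transitions

8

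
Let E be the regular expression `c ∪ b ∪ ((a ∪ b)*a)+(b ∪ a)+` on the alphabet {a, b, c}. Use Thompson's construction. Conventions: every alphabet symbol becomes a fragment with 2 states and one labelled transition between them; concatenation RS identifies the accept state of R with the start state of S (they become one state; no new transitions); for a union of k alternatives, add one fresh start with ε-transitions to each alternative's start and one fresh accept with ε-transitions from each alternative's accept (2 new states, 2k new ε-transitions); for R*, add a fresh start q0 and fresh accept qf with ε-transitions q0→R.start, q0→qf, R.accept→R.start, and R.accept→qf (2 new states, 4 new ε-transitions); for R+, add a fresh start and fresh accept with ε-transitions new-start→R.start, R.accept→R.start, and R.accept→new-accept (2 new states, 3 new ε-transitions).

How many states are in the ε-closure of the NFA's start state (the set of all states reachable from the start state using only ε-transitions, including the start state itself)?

9

Work bottom-up. For each fragment F, track |ε-closure(F.start)| and whether F's accept lies in that closure (i.e. whether F accepts ε). A single-symbol fragment has closure size 1 and does not accept ε.
  a ∪ b — |closure| = 1 + 1 + 1 = 3 (the new accept is not ε-reachable since no branch accepts ε)
  (a ∪ b)* — the star's fresh start ε-reaches both the body's start and the fresh accept: |closure| = 2 + 3 = 5
  (a ∪ b)*a — the left operand accepts ε, so the closure extends into the next operand (the shared merged state is already counted); |closure| = 5 + (1−1) = 5
  ((a ∪ b)*a)+ — new start ε-reaches only the body's start; the new accept needs a symbol first: |closure| = 1 + 5 = 6
  b ∪ a — new start ε-reaches every alternative's start; none of them accept ε, so the new accept is not reached: |closure| = 1 + 1 + 1 = 3
  (b ∪ a)+ — new start ε-reaches only the body's start; the new accept needs a symbol first: |closure| = 1 + 3 = 4
  ((a ∪ b)*a)+(b ∪ a)+ — same as the first factor's closure: |closure| = 6
  c ∪ b ∪ ((a ∪ b)*a)+(b ∪ a)+ — new start ε-reaches every alternative's start; none of them accept ε, so the new accept is not reached: |closure| = 1 + 1 + 1 + 6 = 9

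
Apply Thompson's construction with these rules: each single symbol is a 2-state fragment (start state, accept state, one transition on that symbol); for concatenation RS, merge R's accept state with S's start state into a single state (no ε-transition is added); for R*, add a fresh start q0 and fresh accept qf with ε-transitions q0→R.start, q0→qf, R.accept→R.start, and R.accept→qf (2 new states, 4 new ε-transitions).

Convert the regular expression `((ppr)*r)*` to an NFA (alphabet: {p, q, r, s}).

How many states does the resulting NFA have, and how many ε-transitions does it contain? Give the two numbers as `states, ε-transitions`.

9, 8

Building bottom-up:
Each of the 4 symbol leaves contributes 2 states and 0 ε-transitions.
  ppr → 4 states, 0 ε-transitions
  (ppr)* → 6 states, 4 ε-transitions
  (ppr)*r → 7 states, 4 ε-transitions
  ((ppr)*r)* → 9 states, 8 ε-transitions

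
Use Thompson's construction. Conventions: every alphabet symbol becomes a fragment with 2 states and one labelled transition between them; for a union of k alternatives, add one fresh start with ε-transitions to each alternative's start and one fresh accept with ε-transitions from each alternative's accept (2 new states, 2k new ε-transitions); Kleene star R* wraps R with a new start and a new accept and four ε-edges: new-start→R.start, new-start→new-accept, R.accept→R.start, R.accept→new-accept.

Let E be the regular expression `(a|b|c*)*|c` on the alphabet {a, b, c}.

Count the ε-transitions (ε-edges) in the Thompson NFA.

Bottom-up over the parse tree:
Each of the 4 symbol leaves contributes 0 ε-transitions.
  c* = 4 ε-transitions
  a|b|c* = 10 ε-transitions
  (a|b|c*)* = 14 ε-transitions
  (a|b|c*)*|c = 18 ε-transitions

18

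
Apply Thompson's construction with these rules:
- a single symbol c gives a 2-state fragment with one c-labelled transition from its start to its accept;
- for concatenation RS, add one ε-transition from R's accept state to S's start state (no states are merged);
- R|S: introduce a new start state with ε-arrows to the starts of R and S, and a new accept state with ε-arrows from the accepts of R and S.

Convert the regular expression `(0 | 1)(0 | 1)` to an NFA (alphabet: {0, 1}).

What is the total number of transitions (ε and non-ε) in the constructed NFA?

13

Recursing over subexpressions:
Each of the 4 symbol leaves contributes 1 transition (1 symbol, 0 ε).
  0 | 1 = 6 transitions (2 symbol, 4 ε)
  0 | 1 = 6 transitions (2 symbol, 4 ε)
  (0 | 1)(0 | 1) = 13 transitions (4 symbol, 9 ε)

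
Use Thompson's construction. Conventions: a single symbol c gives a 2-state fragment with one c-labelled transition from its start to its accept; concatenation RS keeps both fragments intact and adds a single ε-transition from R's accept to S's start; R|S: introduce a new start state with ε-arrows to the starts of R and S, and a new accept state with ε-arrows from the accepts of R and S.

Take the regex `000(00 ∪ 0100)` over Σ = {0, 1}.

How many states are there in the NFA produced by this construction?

20

Building bottom-up:
Each of the 9 symbol leaves contributes a 2-state fragment.
  00 : 4 states
  0100 : 8 states
  00 ∪ 0100 : 14 states
  000(00 ∪ 0100) : 20 states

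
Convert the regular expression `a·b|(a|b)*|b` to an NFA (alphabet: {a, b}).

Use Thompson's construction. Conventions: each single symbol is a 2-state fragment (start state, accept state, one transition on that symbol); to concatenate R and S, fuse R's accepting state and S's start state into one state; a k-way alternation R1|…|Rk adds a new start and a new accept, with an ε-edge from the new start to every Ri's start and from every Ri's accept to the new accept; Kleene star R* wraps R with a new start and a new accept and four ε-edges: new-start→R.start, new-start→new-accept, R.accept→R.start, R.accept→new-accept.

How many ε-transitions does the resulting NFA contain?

14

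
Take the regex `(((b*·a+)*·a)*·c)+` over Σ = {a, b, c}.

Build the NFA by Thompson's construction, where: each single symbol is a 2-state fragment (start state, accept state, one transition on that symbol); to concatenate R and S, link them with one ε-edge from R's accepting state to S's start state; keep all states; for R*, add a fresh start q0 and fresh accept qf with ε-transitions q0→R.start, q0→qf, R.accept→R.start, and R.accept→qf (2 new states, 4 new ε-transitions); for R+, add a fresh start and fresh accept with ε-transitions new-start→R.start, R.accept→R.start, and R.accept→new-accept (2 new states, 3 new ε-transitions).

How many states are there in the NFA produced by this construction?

18

Building bottom-up:
Each of the 4 symbol leaves contributes a 2-state fragment.
  b* = 4 states
  a+ = 4 states
  b*·a+ = 8 states
  (b*·a+)* = 10 states
  (b*·a+)*·a = 12 states
  ((b*·a+)*·a)* = 14 states
  ((b*·a+)*·a)*·c = 16 states
  (((b*·a+)*·a)*·c)+ = 18 states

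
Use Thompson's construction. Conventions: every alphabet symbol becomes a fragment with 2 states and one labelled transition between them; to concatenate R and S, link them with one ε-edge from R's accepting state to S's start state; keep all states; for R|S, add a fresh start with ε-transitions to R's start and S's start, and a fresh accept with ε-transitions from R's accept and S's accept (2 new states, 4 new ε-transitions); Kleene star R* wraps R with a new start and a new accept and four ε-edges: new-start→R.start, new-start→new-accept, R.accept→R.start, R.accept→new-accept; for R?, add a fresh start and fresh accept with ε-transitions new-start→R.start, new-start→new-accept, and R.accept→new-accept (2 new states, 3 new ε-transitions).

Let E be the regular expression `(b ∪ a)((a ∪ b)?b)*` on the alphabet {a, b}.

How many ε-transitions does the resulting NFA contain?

17

Per subexpression:
Each of the 5 symbol leaves contributes 0 ε-transitions.
  b ∪ a : 4 ε-transitions
  a ∪ b : 4 ε-transitions
  (a ∪ b)? : 7 ε-transitions
  (a ∪ b)?b : 8 ε-transitions
  ((a ∪ b)?b)* : 12 ε-transitions
  (b ∪ a)((a ∪ b)?b)* : 17 ε-transitions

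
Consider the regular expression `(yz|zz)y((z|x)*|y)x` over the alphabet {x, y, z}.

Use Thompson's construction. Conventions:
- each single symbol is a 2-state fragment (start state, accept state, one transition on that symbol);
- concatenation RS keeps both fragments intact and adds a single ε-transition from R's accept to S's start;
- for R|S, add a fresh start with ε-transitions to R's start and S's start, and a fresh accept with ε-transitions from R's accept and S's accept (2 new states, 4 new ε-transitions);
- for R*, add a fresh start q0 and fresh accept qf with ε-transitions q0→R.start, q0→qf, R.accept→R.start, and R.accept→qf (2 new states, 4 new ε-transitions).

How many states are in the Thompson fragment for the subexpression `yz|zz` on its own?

Fragment for `yz|zz`:
Each of the 4 symbol leaves contributes a 2-state fragment.
  yz — 4 states
  zz — 4 states
  yz|zz — 10 states

10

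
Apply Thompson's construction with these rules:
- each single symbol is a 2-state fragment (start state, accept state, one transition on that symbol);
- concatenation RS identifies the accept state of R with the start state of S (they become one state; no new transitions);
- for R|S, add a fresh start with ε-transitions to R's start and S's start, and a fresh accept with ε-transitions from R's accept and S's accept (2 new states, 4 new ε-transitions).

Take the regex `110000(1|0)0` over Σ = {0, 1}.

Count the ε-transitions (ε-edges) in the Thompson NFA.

4

Building bottom-up:
Each of the 9 symbol leaves contributes 0 ε-transitions.
  1|0 → 4 ε-transitions
  110000(1|0)0 → 4 ε-transitions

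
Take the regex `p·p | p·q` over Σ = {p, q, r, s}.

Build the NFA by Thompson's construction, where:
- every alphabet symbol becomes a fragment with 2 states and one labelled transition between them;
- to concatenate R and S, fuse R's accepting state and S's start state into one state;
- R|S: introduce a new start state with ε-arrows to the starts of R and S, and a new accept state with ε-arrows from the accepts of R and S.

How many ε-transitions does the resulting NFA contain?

4

Bottom-up over the parse tree:
Each of the 4 symbol leaves contributes 0 ε-transitions.
  p·p — 0 ε-transitions
  p·q — 0 ε-transitions
  p·p | p·q — 4 ε-transitions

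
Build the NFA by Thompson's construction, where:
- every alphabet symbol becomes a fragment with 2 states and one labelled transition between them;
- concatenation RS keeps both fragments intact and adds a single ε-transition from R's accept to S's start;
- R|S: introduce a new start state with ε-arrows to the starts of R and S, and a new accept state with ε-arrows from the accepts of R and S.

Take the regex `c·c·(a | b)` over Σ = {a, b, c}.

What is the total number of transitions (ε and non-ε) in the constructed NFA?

10

Recursing over subexpressions:
Each of the 4 symbol leaves contributes 1 transition (1 symbol, 0 ε).
  a | b — 6 transitions (2 symbol, 4 ε)
  c·c·(a | b) — 10 transitions (4 symbol, 6 ε)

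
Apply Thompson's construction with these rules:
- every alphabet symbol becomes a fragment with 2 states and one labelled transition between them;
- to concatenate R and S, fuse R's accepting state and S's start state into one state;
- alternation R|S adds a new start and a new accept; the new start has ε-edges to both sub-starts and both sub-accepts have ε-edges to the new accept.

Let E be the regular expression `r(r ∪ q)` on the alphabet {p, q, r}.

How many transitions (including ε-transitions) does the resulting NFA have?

7

Bottom-up over the parse tree:
Each of the 3 symbol leaves contributes 1 transition (1 symbol, 0 ε).
  r ∪ q = 6 transitions (2 symbol, 4 ε)
  r(r ∪ q) = 7 transitions (3 symbol, 4 ε)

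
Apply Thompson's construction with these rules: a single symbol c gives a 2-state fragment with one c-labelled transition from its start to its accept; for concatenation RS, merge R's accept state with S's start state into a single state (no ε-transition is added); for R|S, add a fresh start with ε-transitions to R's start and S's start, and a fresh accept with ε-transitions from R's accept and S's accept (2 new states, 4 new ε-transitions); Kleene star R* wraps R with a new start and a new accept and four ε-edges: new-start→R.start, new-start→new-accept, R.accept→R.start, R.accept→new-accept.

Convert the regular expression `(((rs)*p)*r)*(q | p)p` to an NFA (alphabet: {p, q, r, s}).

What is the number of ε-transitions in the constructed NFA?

Building bottom-up:
Each of the 7 symbol leaves contributes 0 ε-transitions.
  rs : 0 ε-transitions
  (rs)* : 4 ε-transitions
  (rs)*p : 4 ε-transitions
  ((rs)*p)* : 8 ε-transitions
  ((rs)*p)*r : 8 ε-transitions
  (((rs)*p)*r)* : 12 ε-transitions
  q | p : 4 ε-transitions
  (((rs)*p)*r)*(q | p)p : 16 ε-transitions

16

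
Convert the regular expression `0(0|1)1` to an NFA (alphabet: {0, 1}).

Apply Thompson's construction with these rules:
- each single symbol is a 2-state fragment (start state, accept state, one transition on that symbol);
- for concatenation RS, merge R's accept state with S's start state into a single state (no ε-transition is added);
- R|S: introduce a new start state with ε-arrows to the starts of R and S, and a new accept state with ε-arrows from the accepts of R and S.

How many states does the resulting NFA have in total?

8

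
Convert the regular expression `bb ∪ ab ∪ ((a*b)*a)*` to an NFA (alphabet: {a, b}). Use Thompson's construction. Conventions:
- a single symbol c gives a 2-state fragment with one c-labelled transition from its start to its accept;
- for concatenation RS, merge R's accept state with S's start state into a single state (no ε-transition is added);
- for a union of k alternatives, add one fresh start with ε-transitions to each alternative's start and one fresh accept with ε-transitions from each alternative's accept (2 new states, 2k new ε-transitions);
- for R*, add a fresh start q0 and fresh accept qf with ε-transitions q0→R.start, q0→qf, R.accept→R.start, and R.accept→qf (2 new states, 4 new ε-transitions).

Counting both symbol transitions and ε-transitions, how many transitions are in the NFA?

Per subexpression:
Each of the 7 symbol leaves contributes 1 transition (1 symbol, 0 ε).
  bb → 2 transitions (2 symbol, 0 ε)
  ab → 2 transitions (2 symbol, 0 ε)
  a* → 5 transitions (1 symbol, 4 ε)
  a*b → 6 transitions (2 symbol, 4 ε)
  (a*b)* → 10 transitions (2 symbol, 8 ε)
  (a*b)*a → 11 transitions (3 symbol, 8 ε)
  ((a*b)*a)* → 15 transitions (3 symbol, 12 ε)
  bb ∪ ab ∪ ((a*b)*a)* → 25 transitions (7 symbol, 18 ε)

25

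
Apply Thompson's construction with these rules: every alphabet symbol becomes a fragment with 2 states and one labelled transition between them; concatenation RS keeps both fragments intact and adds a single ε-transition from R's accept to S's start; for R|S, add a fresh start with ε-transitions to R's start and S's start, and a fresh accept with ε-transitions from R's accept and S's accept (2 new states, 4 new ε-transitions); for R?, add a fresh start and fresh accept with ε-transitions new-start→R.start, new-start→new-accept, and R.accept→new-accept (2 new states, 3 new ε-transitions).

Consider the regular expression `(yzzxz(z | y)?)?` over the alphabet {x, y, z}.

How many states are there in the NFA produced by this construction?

Per subexpression:
Each of the 7 symbol leaves contributes a 2-state fragment.
  z | y : 6 states
  (z | y)? : 8 states
  yzzxz(z | y)? : 18 states
  (yzzxz(z | y)?)? : 20 states

20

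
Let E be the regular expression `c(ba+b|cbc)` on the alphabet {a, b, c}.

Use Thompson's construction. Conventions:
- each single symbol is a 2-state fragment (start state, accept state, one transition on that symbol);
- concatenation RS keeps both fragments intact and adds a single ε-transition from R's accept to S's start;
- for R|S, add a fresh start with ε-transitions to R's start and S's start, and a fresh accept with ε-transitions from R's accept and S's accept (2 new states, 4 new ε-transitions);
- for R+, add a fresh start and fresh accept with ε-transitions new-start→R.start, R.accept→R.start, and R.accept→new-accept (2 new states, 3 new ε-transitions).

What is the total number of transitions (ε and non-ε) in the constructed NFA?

19

Recursing over subexpressions:
Each of the 7 symbol leaves contributes 1 transition (1 symbol, 0 ε).
  a+ — 4 transitions (1 symbol, 3 ε)
  ba+b — 8 transitions (3 symbol, 5 ε)
  cbc — 5 transitions (3 symbol, 2 ε)
  ba+b|cbc — 17 transitions (6 symbol, 11 ε)
  c(ba+b|cbc) — 19 transitions (7 symbol, 12 ε)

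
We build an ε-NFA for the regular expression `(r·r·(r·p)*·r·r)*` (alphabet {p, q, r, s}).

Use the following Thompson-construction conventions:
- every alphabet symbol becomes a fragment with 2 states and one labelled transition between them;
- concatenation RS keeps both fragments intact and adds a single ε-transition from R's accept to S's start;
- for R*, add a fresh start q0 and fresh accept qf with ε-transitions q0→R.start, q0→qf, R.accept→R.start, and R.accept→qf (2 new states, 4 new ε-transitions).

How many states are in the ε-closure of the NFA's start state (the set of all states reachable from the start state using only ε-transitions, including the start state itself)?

3

Compute the ε-closure size of each fragment's start state recursively; a symbol fragment's start has no outgoing ε-edge, so its closure is just itself (size 1).
  r·p : same as the first factor's closure: |ε-closure| = 1
  (r·p)* : new start has ε-edges to the inner start and to the new accept, so |ε-closure| = 2 + 1 = 3
  r·r·(r·p)*·r·r : |ε-closure| equals the left operand's closure size = 1 (its accept is not ε-reachable, so the closure stops there)
  (r·r·(r·p)*·r·r)* : new start has ε-edges to the inner start and to the new accept, so |ε-closure| = 2 + 1 = 3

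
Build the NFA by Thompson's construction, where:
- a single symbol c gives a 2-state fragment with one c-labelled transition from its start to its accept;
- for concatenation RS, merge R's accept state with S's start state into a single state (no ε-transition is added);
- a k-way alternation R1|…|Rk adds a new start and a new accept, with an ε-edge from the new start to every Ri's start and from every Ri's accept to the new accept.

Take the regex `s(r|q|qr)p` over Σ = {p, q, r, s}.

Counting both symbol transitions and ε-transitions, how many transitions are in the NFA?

12

Recursing over subexpressions:
Each of the 6 symbol leaves contributes 1 transition (1 symbol, 0 ε).
  qr → 2 transitions (2 symbol, 0 ε)
  r|q|qr → 10 transitions (4 symbol, 6 ε)
  s(r|q|qr)p → 12 transitions (6 symbol, 6 ε)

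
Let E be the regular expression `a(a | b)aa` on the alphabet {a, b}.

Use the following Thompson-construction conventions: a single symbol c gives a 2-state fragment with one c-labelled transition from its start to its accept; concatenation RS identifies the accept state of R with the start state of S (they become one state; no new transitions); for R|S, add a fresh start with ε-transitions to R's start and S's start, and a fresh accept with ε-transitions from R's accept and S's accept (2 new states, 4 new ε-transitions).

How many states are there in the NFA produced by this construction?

9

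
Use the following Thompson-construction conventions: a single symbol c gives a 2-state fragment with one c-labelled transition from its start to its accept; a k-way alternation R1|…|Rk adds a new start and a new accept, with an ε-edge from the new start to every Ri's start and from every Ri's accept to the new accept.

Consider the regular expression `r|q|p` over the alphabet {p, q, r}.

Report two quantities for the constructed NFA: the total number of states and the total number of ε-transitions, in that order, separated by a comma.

By structural recursion:
Each of the 3 symbol leaves contributes 2 states and 0 ε-transitions.
  r|q|p → 8 states, 6 ε-transitions

8, 6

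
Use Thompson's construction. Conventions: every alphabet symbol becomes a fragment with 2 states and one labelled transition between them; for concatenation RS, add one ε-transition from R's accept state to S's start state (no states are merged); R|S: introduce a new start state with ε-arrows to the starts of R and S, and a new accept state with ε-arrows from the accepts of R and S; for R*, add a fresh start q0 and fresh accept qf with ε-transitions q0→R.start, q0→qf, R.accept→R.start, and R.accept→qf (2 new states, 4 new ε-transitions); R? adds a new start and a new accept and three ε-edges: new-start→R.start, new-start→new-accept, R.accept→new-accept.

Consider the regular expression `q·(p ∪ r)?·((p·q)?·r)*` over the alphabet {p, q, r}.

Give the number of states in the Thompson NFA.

20

Bottom-up over the parse tree:
Each of the 6 symbol leaves contributes a 2-state fragment.
  p ∪ r : 6 states
  (p ∪ r)? : 8 states
  p·q : 4 states
  (p·q)? : 6 states
  (p·q)?·r : 8 states
  ((p·q)?·r)* : 10 states
  q·(p ∪ r)?·((p·q)?·r)* : 20 states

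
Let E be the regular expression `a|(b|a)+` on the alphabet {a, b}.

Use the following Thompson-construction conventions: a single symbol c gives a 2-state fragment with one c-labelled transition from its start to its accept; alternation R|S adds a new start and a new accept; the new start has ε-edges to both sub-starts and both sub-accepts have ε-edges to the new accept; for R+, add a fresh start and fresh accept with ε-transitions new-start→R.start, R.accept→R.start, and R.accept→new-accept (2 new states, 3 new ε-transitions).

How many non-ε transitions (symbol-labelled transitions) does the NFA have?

3

Recursing over subexpressions:
Each of the 3 symbol leaves contributes exactly 1 symbol transition.
  b|a → 2 symbol transitions
  (b|a)+ → 2 symbol transitions
  a|(b|a)+ → 3 symbol transitions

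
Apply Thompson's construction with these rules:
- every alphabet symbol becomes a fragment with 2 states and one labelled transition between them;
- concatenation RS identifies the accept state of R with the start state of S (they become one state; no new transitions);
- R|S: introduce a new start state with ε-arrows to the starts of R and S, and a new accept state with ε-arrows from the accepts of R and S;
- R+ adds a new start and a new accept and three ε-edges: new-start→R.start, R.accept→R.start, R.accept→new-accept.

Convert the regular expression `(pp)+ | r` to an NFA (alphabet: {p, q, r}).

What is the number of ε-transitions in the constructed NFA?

Recursing over subexpressions:
Each of the 3 symbol leaves contributes 0 ε-transitions.
  pp = 0 ε-transitions
  (pp)+ = 3 ε-transitions
  (pp)+ | r = 7 ε-transitions

7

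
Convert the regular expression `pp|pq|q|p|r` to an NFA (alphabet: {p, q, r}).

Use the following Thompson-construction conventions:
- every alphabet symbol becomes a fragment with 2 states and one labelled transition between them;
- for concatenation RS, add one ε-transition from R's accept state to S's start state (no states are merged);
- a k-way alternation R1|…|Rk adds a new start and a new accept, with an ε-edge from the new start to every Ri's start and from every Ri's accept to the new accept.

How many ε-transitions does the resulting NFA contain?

Bottom-up over the parse tree:
Each of the 7 symbol leaves contributes 0 ε-transitions.
  pp = 1 ε-transition
  pq = 1 ε-transition
  pp|pq|q|p|r = 12 ε-transitions

12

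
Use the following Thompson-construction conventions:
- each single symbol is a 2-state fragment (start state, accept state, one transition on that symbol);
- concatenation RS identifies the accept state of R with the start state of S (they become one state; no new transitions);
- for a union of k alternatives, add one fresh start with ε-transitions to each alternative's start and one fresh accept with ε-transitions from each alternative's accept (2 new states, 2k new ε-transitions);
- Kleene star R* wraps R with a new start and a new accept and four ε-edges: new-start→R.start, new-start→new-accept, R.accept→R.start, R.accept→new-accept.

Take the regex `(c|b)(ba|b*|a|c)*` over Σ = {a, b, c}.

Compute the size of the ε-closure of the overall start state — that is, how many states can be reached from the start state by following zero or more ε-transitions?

Let C(F) = |ε-closure(F.start)| within fragment F, and note whether F accepts ε. Symbol fragments have C = 1 and do not accept ε. Then:
  c|b → new start ε-reaches every alternative's start; none of them accept ε, so the new accept is not reached: |ε-closure| = 1 + 1 + 1 = 3
  ba → |ε-closure| equals the left operand's closure size = 1 (its accept is not ε-reachable, so the closure stops there)
  b* → new start has ε-edges to the inner start and to the new accept, so |ε-closure| = 2 + 1 = 3
  ba|b*|a|c → |ε-closure| = 1 (new start) + (1 + 3 + 1 + 1) + 1 (new accept, since some branch ε-reaches its own accept) = 8
  (ba|b*|a|c)* → new start has ε-edges to the inner start and to the new accept, so |ε-closure| = 2 + 8 = 10
  (c|b)(ba|b*|a|c)* → |ε-closure| equals the left operand's closure size = 3 (its accept is not ε-reachable, so the closure stops there)

3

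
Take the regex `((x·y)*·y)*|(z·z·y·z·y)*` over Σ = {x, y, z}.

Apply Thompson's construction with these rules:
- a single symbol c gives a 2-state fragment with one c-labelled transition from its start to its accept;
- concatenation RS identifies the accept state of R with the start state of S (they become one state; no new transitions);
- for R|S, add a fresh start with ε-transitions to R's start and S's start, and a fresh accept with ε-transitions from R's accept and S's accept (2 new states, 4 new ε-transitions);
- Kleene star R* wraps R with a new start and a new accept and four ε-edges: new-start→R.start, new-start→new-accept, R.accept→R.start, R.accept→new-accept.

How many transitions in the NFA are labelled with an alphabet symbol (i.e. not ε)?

Recursing over subexpressions:
Each of the 8 symbol leaves contributes exactly 1 symbol transition.
  x·y = 2 symbol transitions
  (x·y)* = 2 symbol transitions
  (x·y)*·y = 3 symbol transitions
  ((x·y)*·y)* = 3 symbol transitions
  z·z·y·z·y = 5 symbol transitions
  (z·z·y·z·y)* = 5 symbol transitions
  ((x·y)*·y)*|(z·z·y·z·y)* = 8 symbol transitions

8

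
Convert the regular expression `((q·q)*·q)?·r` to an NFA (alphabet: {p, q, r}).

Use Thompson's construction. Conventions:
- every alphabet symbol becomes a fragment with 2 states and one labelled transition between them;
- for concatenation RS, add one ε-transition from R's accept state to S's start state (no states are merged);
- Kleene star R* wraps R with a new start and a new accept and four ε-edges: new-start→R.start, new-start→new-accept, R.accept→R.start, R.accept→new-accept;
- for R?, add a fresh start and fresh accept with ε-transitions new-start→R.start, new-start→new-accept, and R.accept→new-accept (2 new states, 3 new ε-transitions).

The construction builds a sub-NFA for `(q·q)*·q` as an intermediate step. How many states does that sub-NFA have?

8

Fragment for `(q·q)*·q`:
Each of the 3 symbol leaves contributes a 2-state fragment.
  q·q → 4 states
  (q·q)* → 6 states
  (q·q)*·q → 8 states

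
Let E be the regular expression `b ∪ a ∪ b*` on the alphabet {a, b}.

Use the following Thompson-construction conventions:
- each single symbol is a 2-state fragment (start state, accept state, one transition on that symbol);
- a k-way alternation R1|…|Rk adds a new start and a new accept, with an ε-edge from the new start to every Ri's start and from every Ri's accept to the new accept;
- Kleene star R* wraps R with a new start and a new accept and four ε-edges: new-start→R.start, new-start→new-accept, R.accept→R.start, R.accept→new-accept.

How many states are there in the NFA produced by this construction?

Bottom-up over the parse tree:
Each of the 3 symbol leaves contributes a 2-state fragment.
  b* — 4 states
  b ∪ a ∪ b* — 10 states

10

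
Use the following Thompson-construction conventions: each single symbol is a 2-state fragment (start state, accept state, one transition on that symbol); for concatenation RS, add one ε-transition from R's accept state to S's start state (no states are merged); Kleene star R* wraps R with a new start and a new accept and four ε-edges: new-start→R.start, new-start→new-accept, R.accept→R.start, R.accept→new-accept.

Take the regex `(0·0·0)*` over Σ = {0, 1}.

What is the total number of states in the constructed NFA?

8

Per subexpression:
Each of the 3 symbol leaves contributes a 2-state fragment.
  0·0·0 = 6 states
  (0·0·0)* = 8 states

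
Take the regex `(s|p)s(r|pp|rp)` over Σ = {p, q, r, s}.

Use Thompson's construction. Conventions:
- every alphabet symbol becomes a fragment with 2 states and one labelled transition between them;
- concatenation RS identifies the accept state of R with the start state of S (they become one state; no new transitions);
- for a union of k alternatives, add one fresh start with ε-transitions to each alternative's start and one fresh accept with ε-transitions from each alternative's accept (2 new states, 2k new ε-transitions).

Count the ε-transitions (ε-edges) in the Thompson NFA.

By structural recursion:
Each of the 8 symbol leaves contributes 0 ε-transitions.
  s|p — 4 ε-transitions
  pp — 0 ε-transitions
  rp — 0 ε-transitions
  r|pp|rp — 6 ε-transitions
  (s|p)s(r|pp|rp) — 10 ε-transitions

10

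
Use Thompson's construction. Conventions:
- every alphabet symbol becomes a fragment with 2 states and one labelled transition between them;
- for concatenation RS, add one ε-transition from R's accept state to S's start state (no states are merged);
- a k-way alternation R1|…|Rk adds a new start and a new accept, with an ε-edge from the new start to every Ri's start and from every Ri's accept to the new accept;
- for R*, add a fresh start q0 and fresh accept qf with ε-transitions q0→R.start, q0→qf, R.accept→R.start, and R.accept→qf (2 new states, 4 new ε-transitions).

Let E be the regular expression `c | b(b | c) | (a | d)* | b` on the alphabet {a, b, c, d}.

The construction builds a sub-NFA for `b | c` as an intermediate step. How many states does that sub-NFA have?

6

Fragment for `b | c`:
Each of the 2 symbol leaves contributes a 2-state fragment.
  b | c : 6 states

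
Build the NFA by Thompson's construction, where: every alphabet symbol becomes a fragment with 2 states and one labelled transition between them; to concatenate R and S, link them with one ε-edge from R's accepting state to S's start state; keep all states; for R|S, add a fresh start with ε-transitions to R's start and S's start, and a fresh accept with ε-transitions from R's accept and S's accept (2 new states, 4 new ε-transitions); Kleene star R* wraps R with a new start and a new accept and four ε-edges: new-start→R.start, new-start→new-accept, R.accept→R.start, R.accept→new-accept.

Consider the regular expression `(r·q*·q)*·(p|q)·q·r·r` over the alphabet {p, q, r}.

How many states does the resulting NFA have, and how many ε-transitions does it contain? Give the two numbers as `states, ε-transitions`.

22, 18

By structural recursion:
Each of the 8 symbol leaves contributes 2 states and 0 ε-transitions.
  q* : 4 states, 4 ε-transitions
  r·q*·q : 8 states, 6 ε-transitions
  (r·q*·q)* : 10 states, 10 ε-transitions
  p|q : 6 states, 4 ε-transitions
  (r·q*·q)*·(p|q)·q·r·r : 22 states, 18 ε-transitions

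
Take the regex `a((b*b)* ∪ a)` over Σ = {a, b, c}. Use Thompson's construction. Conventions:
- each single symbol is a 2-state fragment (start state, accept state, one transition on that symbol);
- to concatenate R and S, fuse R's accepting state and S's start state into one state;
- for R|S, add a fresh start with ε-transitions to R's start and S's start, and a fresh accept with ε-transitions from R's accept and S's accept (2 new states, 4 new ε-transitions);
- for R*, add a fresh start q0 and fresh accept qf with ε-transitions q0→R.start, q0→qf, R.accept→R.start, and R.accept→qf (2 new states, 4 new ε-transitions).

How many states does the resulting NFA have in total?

12

Building bottom-up:
Each of the 4 symbol leaves contributes a 2-state fragment.
  b* : 4 states
  b*b : 5 states
  (b*b)* : 7 states
  (b*b)* ∪ a : 11 states
  a((b*b)* ∪ a) : 12 states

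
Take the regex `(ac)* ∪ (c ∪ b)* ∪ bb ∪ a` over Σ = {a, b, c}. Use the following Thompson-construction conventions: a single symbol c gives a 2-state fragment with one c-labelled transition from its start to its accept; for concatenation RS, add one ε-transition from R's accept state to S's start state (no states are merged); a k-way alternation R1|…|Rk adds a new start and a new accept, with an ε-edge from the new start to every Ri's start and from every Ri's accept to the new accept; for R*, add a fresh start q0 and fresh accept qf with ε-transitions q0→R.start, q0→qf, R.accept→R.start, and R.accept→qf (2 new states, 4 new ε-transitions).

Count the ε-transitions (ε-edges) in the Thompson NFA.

Per subexpression:
Each of the 7 symbol leaves contributes 0 ε-transitions.
  ac → 1 ε-transition
  (ac)* → 5 ε-transitions
  c ∪ b → 4 ε-transitions
  (c ∪ b)* → 8 ε-transitions
  bb → 1 ε-transition
  (ac)* ∪ (c ∪ b)* ∪ bb ∪ a → 22 ε-transitions

22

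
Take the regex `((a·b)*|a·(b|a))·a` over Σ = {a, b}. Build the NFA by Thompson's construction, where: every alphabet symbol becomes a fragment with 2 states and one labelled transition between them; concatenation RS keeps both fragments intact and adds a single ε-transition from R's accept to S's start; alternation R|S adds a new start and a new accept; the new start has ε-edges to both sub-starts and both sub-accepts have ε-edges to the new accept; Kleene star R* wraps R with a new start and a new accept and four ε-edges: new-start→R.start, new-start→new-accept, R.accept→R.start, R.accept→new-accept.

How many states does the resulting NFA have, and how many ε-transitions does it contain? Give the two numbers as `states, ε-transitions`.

Bottom-up over the parse tree:
Each of the 6 symbol leaves contributes 2 states and 0 ε-transitions.
  a·b = 4 states, 1 ε-transition
  (a·b)* = 6 states, 5 ε-transitions
  b|a = 6 states, 4 ε-transitions
  a·(b|a) = 8 states, 5 ε-transitions
  (a·b)*|a·(b|a) = 16 states, 14 ε-transitions
  ((a·b)*|a·(b|a))·a = 18 states, 15 ε-transitions

18, 15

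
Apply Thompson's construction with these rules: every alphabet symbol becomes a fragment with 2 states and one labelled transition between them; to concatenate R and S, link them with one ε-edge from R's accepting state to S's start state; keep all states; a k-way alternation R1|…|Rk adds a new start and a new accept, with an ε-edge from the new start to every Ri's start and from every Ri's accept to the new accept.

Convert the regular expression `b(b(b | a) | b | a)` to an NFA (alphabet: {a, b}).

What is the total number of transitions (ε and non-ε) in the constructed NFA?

18

Building bottom-up:
Each of the 6 symbol leaves contributes 1 transition (1 symbol, 0 ε).
  b | a : 6 transitions (2 symbol, 4 ε)
  b(b | a) : 8 transitions (3 symbol, 5 ε)
  b(b | a) | b | a : 16 transitions (5 symbol, 11 ε)
  b(b(b | a) | b | a) : 18 transitions (6 symbol, 12 ε)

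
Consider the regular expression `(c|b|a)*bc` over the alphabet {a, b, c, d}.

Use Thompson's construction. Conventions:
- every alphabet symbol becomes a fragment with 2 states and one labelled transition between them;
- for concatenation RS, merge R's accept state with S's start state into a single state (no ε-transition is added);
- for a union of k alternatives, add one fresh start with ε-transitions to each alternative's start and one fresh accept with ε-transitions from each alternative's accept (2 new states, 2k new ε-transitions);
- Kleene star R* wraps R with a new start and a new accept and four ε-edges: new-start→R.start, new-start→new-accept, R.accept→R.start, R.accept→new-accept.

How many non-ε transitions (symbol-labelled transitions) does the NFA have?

Recursing over subexpressions:
Each of the 5 symbol leaves contributes exactly 1 symbol transition.
  c|b|a → 3 symbol transitions
  (c|b|a)* → 3 symbol transitions
  (c|b|a)*bc → 5 symbol transitions

5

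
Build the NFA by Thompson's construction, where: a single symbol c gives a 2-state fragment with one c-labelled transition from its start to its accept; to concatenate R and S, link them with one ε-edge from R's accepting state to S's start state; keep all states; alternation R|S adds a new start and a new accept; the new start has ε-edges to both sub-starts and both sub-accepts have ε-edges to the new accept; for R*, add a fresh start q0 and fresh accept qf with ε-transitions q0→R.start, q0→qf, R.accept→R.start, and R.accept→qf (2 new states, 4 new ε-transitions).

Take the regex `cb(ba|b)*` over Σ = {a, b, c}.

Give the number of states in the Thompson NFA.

14

Recursing over subexpressions:
Each of the 5 symbol leaves contributes a 2-state fragment.
  ba → 4 states
  ba|b → 8 states
  (ba|b)* → 10 states
  cb(ba|b)* → 14 states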